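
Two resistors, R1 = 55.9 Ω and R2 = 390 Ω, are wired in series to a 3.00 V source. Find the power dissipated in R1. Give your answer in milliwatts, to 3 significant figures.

2.53 mW

Series elements share the same current, so find I first, then use P = I²R.
R_total = 55.9 + 390 = 445.9 Ω
I = V / R_total = 3.00 / 445.9 = 0.006728 A
P_R1 = I² × R1 = (0.006728)² × 55.9 = 0.002530 W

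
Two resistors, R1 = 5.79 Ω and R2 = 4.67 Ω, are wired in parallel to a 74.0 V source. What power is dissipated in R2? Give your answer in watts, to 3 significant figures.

Parallel branches share the same voltage; P = V²/R gives the branch power in one step.
P_R2 = V² / R2 = (74.0)² / 4.67 Ω = 1173 W

1170 W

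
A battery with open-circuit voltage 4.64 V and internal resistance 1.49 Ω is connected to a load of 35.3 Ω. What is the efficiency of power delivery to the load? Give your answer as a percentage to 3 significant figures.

95.9 %

η = P_load/(P_load+P_int) = I²R/(I²R+I²r) = R/(R+r) — the I² cancels for series elements.
η = R / (R + r) = 35.3 / (35.3 + 1.49) = 0.9595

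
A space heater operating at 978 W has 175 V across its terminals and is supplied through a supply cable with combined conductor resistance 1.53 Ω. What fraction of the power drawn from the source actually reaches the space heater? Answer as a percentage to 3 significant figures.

I = P / V = 978 / 175 = 5.589 A through the supply cable.
P_line = I² R_line = (5.589)² × 1.53 = 47.79 W
P_source = P_load + P_line = 978.0 + 47.79 = 1026 W
η = P_load / P_source = 978.0 / 1026 = 0.9534

95.3 %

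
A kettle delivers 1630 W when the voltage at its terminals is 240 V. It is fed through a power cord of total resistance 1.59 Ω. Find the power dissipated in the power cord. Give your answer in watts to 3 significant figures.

The power cord and load are in series, so the same current flows in both; the loss is I²R_line.
I = P / V = 1630 / 240 = 6.792 A through the power cord.
P_line = I² R_line = (6.792)² × 1.59 = 73.34 W

73.3 W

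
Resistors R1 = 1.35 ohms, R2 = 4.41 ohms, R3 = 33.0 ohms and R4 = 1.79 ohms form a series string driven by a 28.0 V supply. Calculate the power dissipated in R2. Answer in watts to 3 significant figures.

2.10 W

Since the resistors are in series they all carry the loop current I = V/R_total; the power in any one is I²R.
R_total = 1.35 + 4.41 + 33.0 + 1.79 = 40.55 Ω
I = V / R_total = 28.0 / 40.55 = 0.6905 A
P_R2 = I² × R2 = (0.6905)² × 4.41 = 2.103 W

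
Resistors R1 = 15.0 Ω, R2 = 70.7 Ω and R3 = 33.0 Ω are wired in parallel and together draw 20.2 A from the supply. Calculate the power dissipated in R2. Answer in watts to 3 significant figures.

467 W

We need the common branch voltage; get it from I_total × R_eq, then P = V²/R for the branch.
1/R_eq = 1/15.0 + 1/70.7 + 1/33.0 ⇒ R_eq = 9.000 Ω
V = I_total × R_eq = 20.20 × 9.000 = 181.8 V
P_R2 = V² / R2 = (181.8)² / 70.7 = 467.5 W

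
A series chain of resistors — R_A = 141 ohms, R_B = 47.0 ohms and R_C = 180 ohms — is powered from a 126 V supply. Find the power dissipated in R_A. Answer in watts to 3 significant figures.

The current is common to all series resistors; compute it, then apply P = I²R for the target.
R_total = 141 + 47.0 + 180 = 368.0 Ω
I = V / R_total = 126 / 368.0 = 0.3424 A
P_R_A = I² × R_A = (0.3424)² × 141 = 16.53 W

16.5 W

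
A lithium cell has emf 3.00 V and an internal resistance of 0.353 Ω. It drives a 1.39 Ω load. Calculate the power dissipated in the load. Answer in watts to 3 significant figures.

4.12 W

Load and internal resistance form a series loop — compute the loop current, then the load power via I²R.
I = ε / (r + R) = 3.00 / (0.353 + 1.39) = 1.721 A
P_load = I² R = (1.721)² × 1.39 = 4.118 W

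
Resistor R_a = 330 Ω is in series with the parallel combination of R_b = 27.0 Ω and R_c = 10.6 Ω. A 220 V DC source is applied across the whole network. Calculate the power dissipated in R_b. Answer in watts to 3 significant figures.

Collapse R_b‖R_c to a single equivalent, reducing the network to two series elements.
R_p = (27.0×10.6)/(27.0+10.6) = 7.612 Ω
R_total = 330 + 7.612 = 337.6 Ω
I = V / R_total = 220 / 337.6 = 0.6516 A
Voltage across the parallel pair: V_p = I × R_p = 0.6516 × 7.612 = 4.960 V
R_b sees V_p directly, so P = V_p² / R_b.
P_R_b = (4.960)² / 27.0 = 0.9112 W

0.911 W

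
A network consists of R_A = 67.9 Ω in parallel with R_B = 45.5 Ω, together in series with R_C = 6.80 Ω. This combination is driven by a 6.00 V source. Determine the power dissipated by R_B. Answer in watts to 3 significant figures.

Combine R_A and R_B into their parallel equivalent first, reducing the network to two series resistors.
R_p = (67.9×45.5)/(67.9+45.5) = 27.24 Ω
R_total = R_p + 6.80 = 27.24 + 6.80 = 34.04 Ω
I = V / R_total = 6.00 / 34.04 = 0.1762 A
Voltage across the parallel pair: V_p = I × R_p = 0.1762 × 27.24 = 4.802 V
R_B sits across V_p; its power is V_p²/R.
P_R_B = (4.802)² / 45.5 = 0.5067 W

0.507 W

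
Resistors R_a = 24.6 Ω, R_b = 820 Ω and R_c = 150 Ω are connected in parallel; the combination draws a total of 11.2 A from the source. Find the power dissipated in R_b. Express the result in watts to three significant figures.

64.9 W

We need the common branch voltage; get it from I_total × R_eq, then P = V²/R for the branch.
1/R_eq = 1/24.6 + 1/820 + 1/150 ⇒ R_eq = 20.60 Ω
V = I_total × R_eq = 11.20 × 20.60 = 230.8 V
P_R_b = V² / R_b = (230.8)² / 820 = 64.94 W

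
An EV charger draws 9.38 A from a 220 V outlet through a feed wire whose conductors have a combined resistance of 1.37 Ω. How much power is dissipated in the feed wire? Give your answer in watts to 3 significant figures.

Only the current and the line resistance are needed for the I²R loss.
The feed wire carries the full 9.38 A.
P_line = I² R_line = (9.380)² × 1.37 = 120.5 W

121 W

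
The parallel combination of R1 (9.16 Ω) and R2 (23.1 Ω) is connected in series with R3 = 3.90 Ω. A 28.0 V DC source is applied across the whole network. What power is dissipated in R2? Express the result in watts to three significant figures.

First find R_p for the parallel pair, then treat R_p + R3 as a series loop.
R_p = (9.16×23.1)/(9.16+23.1) = 6.559 Ω
R_total = R_p + 3.90 = 6.559 + 3.90 = 10.46 Ω
I = V / R_total = 28.0 / 10.46 = 2.677 A
Voltage across the parallel pair: V_p = I × R_p = 2.677 × 6.559 = 17.56 V
R2 sits across V_p; its power is V_p²/R.
P_R2 = (17.56)² / 23.1 = 13.35 W

13.3 W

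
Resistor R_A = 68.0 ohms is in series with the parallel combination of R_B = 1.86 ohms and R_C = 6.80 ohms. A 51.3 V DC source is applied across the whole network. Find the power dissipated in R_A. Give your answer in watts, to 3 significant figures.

37.1 W

First combine the parallel branches into one equivalent R_p, then R_A + R_p is a series pair.
R_p = (1.86×6.80)/(1.86+6.80) = 1.461 Ω
R_total = 68.0 + 1.461 = 69.46 Ω
I = V / R_total = 51.3 / 69.46 = 0.7385 A
The full supply current passes through R_A: P = I²R.
P_R_A = (0.7385)² × 68.0 = 37.09 W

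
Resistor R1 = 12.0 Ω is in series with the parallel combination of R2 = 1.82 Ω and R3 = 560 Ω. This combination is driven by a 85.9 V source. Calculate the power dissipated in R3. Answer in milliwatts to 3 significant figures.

First combine the parallel branches into one equivalent R_p, then R1 + R_p is a series pair.
R_p = (1.82×560)/(1.82+560) = 1.814 Ω
R_total = 12.0 + 1.814 = 13.81 Ω
I = V / R_total = 85.9 / 13.81 = 6.218 A
Voltage across the parallel pair: V_p = I × R_p = 6.218 × 1.814 = 11.28 V
R3 is across V_p, so use P = V²/R for that branch.
P_R3 = (11.28)² / 560 = 0.2272 W

227 mW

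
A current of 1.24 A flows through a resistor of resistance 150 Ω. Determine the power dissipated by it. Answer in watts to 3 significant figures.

231 W

With I and R stated, P = I²R applies in one step.
P = (1.240 A)² × 150 Ω = 230.6 W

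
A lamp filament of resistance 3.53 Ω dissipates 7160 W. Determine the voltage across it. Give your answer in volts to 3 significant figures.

From P = V I = I²R = V²/R, with the two given quantities we get V = √(P R).
V = √(7160 × 3.53) = 159.0 V

159 V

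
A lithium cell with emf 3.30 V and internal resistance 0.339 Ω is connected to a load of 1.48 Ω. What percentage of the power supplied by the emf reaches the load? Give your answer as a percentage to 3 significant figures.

Both r and R carry the same current, so the power split is just the resistance split: η = R/(R+r).
η = R / (R + r) = 1.48 / (1.48 + 0.339) = 0.8136

81.4 %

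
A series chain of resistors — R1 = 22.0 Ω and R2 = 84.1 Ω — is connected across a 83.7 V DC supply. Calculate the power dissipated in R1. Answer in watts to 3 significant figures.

The current is common to all series resistors; compute it, then apply P = I²R for the target.
R_total = 22.0 + 84.1 = 106.1 Ω
I = V / R_total = 83.7 / 106.1 = 0.7889 A
P_R1 = I² × R1 = (0.7889)² × 22.0 = 13.69 W

13.7 W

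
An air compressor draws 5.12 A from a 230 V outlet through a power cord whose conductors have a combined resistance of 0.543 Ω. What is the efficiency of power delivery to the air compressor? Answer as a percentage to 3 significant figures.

98.8 %

The power cord carries the full 5.12 A.
P_line = I² R_line = (5.120)² × 0.543 = 14.23 W
P_source = V I = 230 × 5.120 = 1178 W; P_load = 1163 W
η = P_load / P_source = 1163 / 1178 = 0.9879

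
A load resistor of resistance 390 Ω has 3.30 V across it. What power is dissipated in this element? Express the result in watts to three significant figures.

We know the drop across the element and its resistance — P = V²/R, one step.
P = (3.30 V)² / 390 Ω = 0.02792 W

0.0279 W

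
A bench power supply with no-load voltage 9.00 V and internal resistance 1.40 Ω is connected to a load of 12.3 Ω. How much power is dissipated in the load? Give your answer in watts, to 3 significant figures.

The internal resistance and the load are in series, so the same I flows through both; get I from ε/(r+R), then I²R for the load.
I = ε / (r + R) = 9.00 / (1.40 + 12.3) = 0.6569 A
P_load = I² R = (0.6569)² × 12.3 = 5.308 W

5.31 W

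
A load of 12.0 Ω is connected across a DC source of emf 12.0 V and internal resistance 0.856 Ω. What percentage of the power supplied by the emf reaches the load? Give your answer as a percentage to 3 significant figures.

93.3 %

Both r and R carry the same current, so the power split is just the resistance split: η = R/(R+r).
η = R / (R + r) = 12.0 / (12.0 + 0.856) = 0.9334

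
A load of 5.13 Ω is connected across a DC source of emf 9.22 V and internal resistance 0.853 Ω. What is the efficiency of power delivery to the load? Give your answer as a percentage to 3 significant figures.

η = P_load/(P_load+P_int) = I²R/(I²R+I²r) = R/(R+r) — the I² cancels for series elements.
η = R / (R + r) = 5.13 / (5.13 + 0.853) = 0.8574

85.7 %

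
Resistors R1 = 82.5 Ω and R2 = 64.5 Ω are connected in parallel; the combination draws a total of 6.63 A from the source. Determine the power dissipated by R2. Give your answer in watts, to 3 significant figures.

893 W

Only the total current is stated, so first find the parallel equivalent to get the voltage across the combination.
1/R_eq = 1/82.5 + 1/64.5 ⇒ R_eq = 36.20 Ω
V = I_total × R_eq = 6.630 × 36.20 = 240.0 V
P_R2 = V² / R2 = (240.0)² / 64.5 = 893.0 W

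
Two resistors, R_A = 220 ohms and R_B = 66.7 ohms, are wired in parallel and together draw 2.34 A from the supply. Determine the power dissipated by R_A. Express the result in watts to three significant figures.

Only the total current is stated, so first find the parallel equivalent to get the voltage across the combination.
1/R_eq = 1/220 + 1/66.7 ⇒ R_eq = 51.18 Ω
V = I_total × R_eq = 2.340 × 51.18 = 119.8 V
P_R_A = V² / R_A = (119.8)² / 220 = 65.20 W

65.2 W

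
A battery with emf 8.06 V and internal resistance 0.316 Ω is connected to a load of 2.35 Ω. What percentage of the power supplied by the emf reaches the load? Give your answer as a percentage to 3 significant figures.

The source delivers εI, of which I²R reaches the load and I²r is lost; since I is common, η = R/(R+r).
η = R / (R + r) = 2.35 / (2.35 + 0.316) = 0.8815

88.1 %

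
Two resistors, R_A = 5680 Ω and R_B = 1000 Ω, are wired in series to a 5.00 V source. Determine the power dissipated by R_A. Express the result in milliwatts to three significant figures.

In a series string the same current flows through every resistor — find that current, then P = I²R for the one we want.
R_total = 5680 + 1000 = 6680 Ω
I = V / R_total = 5.00 / 6680 = 0.0007485 A
P_R_A = I² × R_A = (0.0007485)² × 5680 = 0.003182 W

3.18 mW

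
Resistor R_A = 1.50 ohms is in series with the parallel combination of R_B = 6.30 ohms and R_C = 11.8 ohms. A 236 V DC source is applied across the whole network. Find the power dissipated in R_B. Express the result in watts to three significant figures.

Replace R_B and R_C with their parallel equivalent so the circuit becomes R_A in series with R_p.
R_p = (6.30×11.8)/(6.30+11.8) = 4.107 Ω
R_total = 1.50 + 4.107 = 5.607 Ω
I = V / R_total = 236 / 5.607 = 42.09 A
Voltage across the parallel pair: V_p = I × R_p = 42.09 × 4.107 = 172.9 V
With V_p across R_B, its power is V_p²/R_B.
P_R_B = (172.9)² / 6.30 = 4743 W

4740 W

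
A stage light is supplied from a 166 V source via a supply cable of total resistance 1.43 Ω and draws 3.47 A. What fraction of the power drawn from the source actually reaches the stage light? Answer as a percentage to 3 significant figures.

The supply cable carries the full 3.47 A.
P_line = I² R_line = (3.470)² × 1.43 = 17.22 W
P_source = V I = 166 × 3.470 = 576.0 W; P_load = 558.8 W
η = P_load / P_source = 558.8 / 576.0 = 0.9701

97.0 %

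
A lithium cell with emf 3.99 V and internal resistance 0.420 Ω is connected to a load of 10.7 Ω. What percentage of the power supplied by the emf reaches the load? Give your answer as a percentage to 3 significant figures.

96.2 %

Both r and R carry the same current, so the power split is just the resistance split: η = R/(R+r).
η = R / (R + r) = 10.7 / (10.7 + 0.420) = 0.9622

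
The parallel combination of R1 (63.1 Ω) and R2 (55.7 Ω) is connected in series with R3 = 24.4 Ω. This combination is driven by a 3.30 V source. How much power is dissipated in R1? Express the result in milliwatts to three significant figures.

51.8 mW

Reduce the parallel combination to a single R_p; the circuit then becomes R_p in series with the remaining resistor.
R_p = (63.1×55.7)/(63.1+55.7) = 29.58 Ω
R_total = R_p + 24.4 = 29.58 + 24.4 = 53.98 Ω
I = V / R_total = 3.30 / 53.98 = 0.06113 A
Voltage across the parallel pair: V_p = I × R_p = 0.06113 × 29.58 = 1.808 V
R1 has V_p across it, so P = V_p²/R1.
P_R1 = (1.808)² / 63.1 = 0.05183 W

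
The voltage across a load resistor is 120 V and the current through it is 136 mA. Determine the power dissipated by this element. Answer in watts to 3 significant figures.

16.3 W

Since both terminal voltage and current are stated, P = V I gives the power in one step.
P = 120 V × 0.1360 A = 16.32 W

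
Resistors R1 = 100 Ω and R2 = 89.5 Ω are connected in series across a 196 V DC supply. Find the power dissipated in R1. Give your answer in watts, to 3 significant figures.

107 W

The current is common to all series resistors; compute it, then apply P = I²R for the target.
R_total = 100 + 89.5 = 189.5 Ω
I = V / R_total = 196 / 189.5 = 1.034 A
P_R1 = I² × R1 = (1.034)² × 100 = 107.0 W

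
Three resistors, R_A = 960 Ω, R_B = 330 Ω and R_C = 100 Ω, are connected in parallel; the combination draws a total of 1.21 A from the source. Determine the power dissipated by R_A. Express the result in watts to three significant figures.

7.70 W

We need the common branch voltage; get it from I_total × R_eq, then P = V²/R for the branch.
1/R_eq = 1/960 + 1/330 + 1/100 ⇒ R_eq = 71.06 Ω
V = I_total × R_eq = 1.210 × 71.06 = 85.99 V
P_R_A = V² / R_A = (85.99)² / 960 = 7.702 W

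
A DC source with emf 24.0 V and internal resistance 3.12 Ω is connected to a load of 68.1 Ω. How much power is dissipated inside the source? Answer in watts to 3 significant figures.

0.354 W

Internal loss is I²r, with I set by the total series resistance r+R.
I = ε / (r + R) = 24.0 / (3.12 + 68.1) = 0.3370 A
P_int = I² r = (0.3370)² × 3.12 = 0.3543 W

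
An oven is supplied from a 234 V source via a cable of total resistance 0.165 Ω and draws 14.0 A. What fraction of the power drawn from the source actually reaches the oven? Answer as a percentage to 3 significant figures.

99.0 %

The cable carries the full 14.0 A.
P_line = I² R_line = (14.00)² × 0.165 = 32.34 W
P_source = V I = 234 × 14.00 = 3276 W; P_load = 3244 W
η = P_load / P_source = 3244 / 3276 = 0.9901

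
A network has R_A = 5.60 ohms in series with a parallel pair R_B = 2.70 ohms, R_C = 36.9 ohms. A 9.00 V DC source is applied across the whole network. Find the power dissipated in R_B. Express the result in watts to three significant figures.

2.88 W

Replace R_B and R_C with their parallel equivalent so the circuit becomes R_A in series with R_p.
R_p = (2.70×36.9)/(2.70+36.9) = 2.516 Ω
R_total = 5.60 + 2.516 = 8.116 Ω
I = V / R_total = 9.00 / 8.116 = 1.109 A
Voltage across the parallel pair: V_p = I × R_p = 1.109 × 2.516 = 2.790 V
With V_p across R_B, its power is V_p²/R_B.
P_R_B = (2.790)² / 2.70 = 2.883 W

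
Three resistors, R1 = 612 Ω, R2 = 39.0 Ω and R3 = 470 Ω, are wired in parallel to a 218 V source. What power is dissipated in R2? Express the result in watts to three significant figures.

1220 W

R2 sits directly across the source, so P = V²/R with V = 218 V.
P_R2 = V² / R2 = (218)² / 39.0 Ω = 1219 W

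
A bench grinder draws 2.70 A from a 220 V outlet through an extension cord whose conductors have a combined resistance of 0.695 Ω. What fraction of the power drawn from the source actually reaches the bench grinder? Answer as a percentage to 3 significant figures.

The extension cord carries the full 2.70 A.
P_line = I² R_line = (2.700)² × 0.695 = 5.067 W
P_source = V I = 220 × 2.700 = 594.0 W; P_load = 588.9 W
η = P_load / P_source = 588.9 / 594.0 = 0.9915

99.1 %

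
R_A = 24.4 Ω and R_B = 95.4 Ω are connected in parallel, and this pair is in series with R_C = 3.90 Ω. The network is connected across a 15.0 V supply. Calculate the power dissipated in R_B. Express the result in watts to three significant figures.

1.64 W

Reduce the parallel combination to a single R_p; the circuit then becomes R_p in series with the remaining resistor.
R_p = (24.4×95.4)/(24.4+95.4) = 19.43 Ω
R_total = R_p + 3.90 = 19.43 + 3.90 = 23.33 Ω
I = V / R_total = 15.0 / 23.33 = 0.6429 A
Voltage across the parallel pair: V_p = I × R_p = 0.6429 × 19.43 = 12.49 V
Use P = V²/R for R_B with V = V_p.
P_R_B = (12.49)² / 95.4 = 1.636 W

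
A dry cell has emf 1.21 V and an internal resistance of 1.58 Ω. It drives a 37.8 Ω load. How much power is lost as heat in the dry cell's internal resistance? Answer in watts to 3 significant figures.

0.00149 W

The internal resistance carries the same current as the load; P_int = I²r.
I = ε / (r + R) = 1.21 / (1.58 + 37.8) = 0.03073 A
P_int = I² r = (0.03073)² × 1.58 = 0.001492 W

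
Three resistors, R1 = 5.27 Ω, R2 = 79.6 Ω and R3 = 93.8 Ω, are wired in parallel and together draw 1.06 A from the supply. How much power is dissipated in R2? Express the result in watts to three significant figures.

0.311 W

Parallel branches share V, not I — compute V via R_eq, then use V²/R for the target branch.
1/R_eq = 1/5.27 + 1/79.6 + 1/93.8 ⇒ R_eq = 4.695 Ω
V = I_total × R_eq = 1.060 × 4.695 = 4.977 V
P_R2 = V² / R2 = (4.977)² / 79.6 = 0.3112 W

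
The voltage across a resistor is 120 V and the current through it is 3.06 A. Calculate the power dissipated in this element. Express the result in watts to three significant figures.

Both the voltage across and the current through the element are known, so P = V I applies directly.
P = 120 V × 3.060 A = 367.2 W

367 W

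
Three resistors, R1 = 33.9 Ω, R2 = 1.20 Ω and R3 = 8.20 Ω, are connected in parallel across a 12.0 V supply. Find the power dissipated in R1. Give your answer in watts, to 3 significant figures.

4.25 W

Every branch has 12.0 V across it, so for R1 the power is simply V²/R.
P_R1 = V² / R1 = (12.0)² / 33.9 Ω = 4.248 W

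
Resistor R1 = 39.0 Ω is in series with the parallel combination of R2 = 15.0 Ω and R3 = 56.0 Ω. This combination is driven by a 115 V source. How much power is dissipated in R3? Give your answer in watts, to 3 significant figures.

First combine the parallel branches into one equivalent R_p, then R1 + R_p is a series pair.
R_p = (15.0×56.0)/(15.0+56.0) = 11.83 Ω
R_total = 39.0 + 11.83 = 50.83 Ω
I = V / R_total = 115 / 50.83 = 2.262 A
Voltage across the parallel pair: V_p = I × R_p = 2.262 × 11.83 = 26.77 V
R3 is across V_p, so use P = V²/R for that branch.
P_R3 = (26.77)² / 56.0 = 12.79 W

12.8 W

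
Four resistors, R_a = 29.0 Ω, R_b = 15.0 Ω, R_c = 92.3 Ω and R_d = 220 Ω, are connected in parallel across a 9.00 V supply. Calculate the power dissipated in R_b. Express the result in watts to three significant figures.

R_b sits directly across the source, so P = V²/R with V = 9.00 V.
P_R_b = V² / R_b = (9.00)² / 15.0 Ω = 5.400 W

5.40 W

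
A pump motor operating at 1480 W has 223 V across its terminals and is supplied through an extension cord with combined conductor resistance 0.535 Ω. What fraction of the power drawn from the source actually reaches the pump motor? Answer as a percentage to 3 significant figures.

I = P / V = 1480 / 223 = 6.637 A through the extension cord.
P_line = I² R_line = (6.637)² × 0.535 = 23.57 W
P_source = P_load + P_line = 1480 + 23.57 = 1504 W
η = P_load / P_source = 1480 / 1504 = 0.9843

98.4 %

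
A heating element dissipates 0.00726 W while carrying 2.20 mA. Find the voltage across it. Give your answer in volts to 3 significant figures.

Rearranging the power relation for the two known quantities gives V = P / I.
V = 0.00726 / 0.002200 = 3.300 V

3.30 V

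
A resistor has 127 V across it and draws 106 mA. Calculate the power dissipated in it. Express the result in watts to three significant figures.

13.5 W

With V and I both given, power follows immediately from P = V I.
P = 127 V × 0.1060 A = 13.46 W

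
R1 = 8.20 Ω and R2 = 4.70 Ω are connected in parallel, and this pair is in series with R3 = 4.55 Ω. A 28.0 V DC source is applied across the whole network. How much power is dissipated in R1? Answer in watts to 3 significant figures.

First find R_p for the parallel pair, then treat R_p + R3 as a series loop.
R_p = (8.20×4.70)/(8.20+4.70) = 2.988 Ω
R_total = R_p + 4.55 = 2.988 + 4.55 = 7.538 Ω
I = V / R_total = 28.0 / 7.538 = 3.715 A
Voltage across the parallel pair: V_p = I × R_p = 3.715 × 2.988 = 11.10 V
R1 has V_p across it, so P = V_p²/R1.
P_R1 = (11.10)² / 8.20 = 15.02 W

15.0 W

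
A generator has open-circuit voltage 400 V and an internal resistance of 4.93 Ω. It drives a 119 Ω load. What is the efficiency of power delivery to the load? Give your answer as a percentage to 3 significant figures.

96.0 %

The source delivers εI, of which I²R reaches the load and I²r is lost; since I is common, η = R/(R+r).
η = R / (R + r) = 119 / (119 + 4.93) = 0.9602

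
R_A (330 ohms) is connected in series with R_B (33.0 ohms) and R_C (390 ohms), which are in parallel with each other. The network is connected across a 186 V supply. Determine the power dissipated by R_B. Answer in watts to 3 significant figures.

7.47 W

Replace R_B and R_C with their parallel equivalent so the circuit becomes R_A in series with R_p.
R_p = (33.0×390)/(33.0+390) = 30.43 Ω
R_total = 330 + 30.43 = 360.4 Ω
I = V / R_total = 186 / 360.4 = 0.5161 A
Voltage across the parallel pair: V_p = I × R_p = 0.5161 × 30.43 = 15.70 V
R_B is across V_p, so use P = V²/R for that branch.
P_R_B = (15.70)² / 33.0 = 7.471 W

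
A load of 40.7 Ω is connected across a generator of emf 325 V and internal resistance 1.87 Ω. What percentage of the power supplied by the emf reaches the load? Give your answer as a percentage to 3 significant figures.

95.6 %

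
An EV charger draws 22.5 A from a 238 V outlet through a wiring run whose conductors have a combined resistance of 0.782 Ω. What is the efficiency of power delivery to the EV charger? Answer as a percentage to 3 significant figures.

The wiring run carries the full 22.5 A.
P_line = I² R_line = (22.50)² × 0.782 = 395.9 W
P_source = V I = 238 × 22.50 = 5355 W; P_load = 4959 W
η = P_load / P_source = 4959 / 5355 = 0.9261

92.6 %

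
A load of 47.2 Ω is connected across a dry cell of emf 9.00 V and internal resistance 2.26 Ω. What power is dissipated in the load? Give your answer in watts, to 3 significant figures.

1.56 W

Load and internal resistance form a series loop — compute the loop current, then the load power via I²R.
I = ε / (r + R) = 9.00 / (2.26 + 47.2) = 0.1820 A
P_load = I² R = (0.1820)² × 47.2 = 1.563 W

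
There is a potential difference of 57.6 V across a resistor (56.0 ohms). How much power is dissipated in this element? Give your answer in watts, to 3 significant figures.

59.2 W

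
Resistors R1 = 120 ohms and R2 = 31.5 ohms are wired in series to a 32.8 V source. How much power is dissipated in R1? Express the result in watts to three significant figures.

Series elements share the same current, so find I first, then use P = I²R.
R_total = 120 + 31.5 = 151.5 Ω
I = V / R_total = 32.8 / 151.5 = 0.2165 A
P_R1 = I² × R1 = (0.2165)² × 120 = 5.625 W

5.62 W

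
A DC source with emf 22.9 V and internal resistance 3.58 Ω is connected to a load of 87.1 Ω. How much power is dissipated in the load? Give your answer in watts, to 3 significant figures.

With r and R in series, I = ε/(r+R); the load dissipates I²R.
I = ε / (r + R) = 22.9 / (3.58 + 87.1) = 0.2525 A
P_load = I² R = (0.2525)² × 87.1 = 5.555 W

5.55 W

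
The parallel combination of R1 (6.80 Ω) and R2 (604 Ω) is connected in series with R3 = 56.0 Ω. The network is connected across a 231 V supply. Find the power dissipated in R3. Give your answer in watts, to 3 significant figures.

760 W

First find R_p for the parallel pair, then treat R_p + R3 as a series loop.
R_p = (6.80×604)/(6.80+604) = 6.724 Ω
R_total = R_p + 56.0 = 6.724 + 56.0 = 62.72 Ω
I = V / R_total = 231 / 62.72 = 3.683 A
R3 is the series element, so its power is I²R.
P_R3 = (3.683)² × 56.0 = 759.5 W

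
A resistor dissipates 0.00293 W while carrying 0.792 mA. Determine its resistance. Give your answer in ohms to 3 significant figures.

4670 Ω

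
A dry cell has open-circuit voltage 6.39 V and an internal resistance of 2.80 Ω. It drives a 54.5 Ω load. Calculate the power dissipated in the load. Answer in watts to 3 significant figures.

0.678 W

The internal resistance and the load are in series, so the same I flows through both; get I from ε/(r+R), then I²R for the load.
I = ε / (r + R) = 6.39 / (2.80 + 54.5) = 0.1115 A
P_load = I² R = (0.1115)² × 54.5 = 0.6778 W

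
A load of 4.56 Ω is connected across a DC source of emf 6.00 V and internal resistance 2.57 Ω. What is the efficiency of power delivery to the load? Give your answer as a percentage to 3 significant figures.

64.0 %

η = P_load/(P_load+P_int) = I²R/(I²R+I²r) = R/(R+r) — the I² cancels for series elements.
η = R / (R + r) = 4.56 / (4.56 + 2.57) = 0.6396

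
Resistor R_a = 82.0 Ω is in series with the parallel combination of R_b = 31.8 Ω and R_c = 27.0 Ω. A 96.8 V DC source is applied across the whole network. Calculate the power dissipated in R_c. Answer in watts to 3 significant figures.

Collapse R_b‖R_c to a single equivalent, reducing the network to two series elements.
R_p = (31.8×27.0)/(31.8+27.0) = 14.60 Ω
R_total = 82.0 + 14.60 = 96.60 Ω
I = V / R_total = 96.8 / 96.60 = 1.002 A
Voltage across the parallel pair: V_p = I × R_p = 1.002 × 14.60 = 14.63 V
R_c sees V_p directly, so P = V_p² / R_c.
P_R_c = (14.63)² / 27.0 = 7.929 W

7.93 W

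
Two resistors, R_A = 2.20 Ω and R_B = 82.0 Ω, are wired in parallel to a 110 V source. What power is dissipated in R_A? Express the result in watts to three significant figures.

5500 W

The supply voltage appears across each parallel branch — just use P = V²/R_A.
P_R_A = V² / R_A = (110)² / 2.20 Ω = 5500 W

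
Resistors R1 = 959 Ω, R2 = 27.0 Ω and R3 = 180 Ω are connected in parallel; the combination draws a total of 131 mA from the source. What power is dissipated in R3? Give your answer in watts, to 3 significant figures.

The branches share the same voltage, but only the total current is given — find V from the equivalent resistance first.
1/R_eq = 1/959 + 1/27.0 + 1/180 ⇒ R_eq = 22.92 Ω
V = I_total × R_eq = 0.1310 × 22.92 = 3.002 V
P_R3 = V² / R3 = (3.002)² / 180 = 0.05007 W

0.0501 W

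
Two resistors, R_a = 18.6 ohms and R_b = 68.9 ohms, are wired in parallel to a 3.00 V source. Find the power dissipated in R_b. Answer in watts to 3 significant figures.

0.131 W

R_b sits directly across the source, so P = V²/R with V = 3.00 V.
P_R_b = V² / R_b = (3.00)² / 68.9 Ω = 0.1306 W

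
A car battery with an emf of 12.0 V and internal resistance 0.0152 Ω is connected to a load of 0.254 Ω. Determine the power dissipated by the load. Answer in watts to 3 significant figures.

505 W

Find the circuit current first, then P = I²R for the load (series elements share I).
I = ε / (r + R) = 12.0 / (0.0152 + 0.254) = 44.58 A
P_load = I² R = (44.58)² × 0.254 = 504.7 W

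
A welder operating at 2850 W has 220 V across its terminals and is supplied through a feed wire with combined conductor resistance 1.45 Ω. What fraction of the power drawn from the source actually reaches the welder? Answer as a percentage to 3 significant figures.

92.1 %

I = P / V = 2850 / 220 = 12.95 A through the feed wire.
P_line = I² R_line = (12.95)² × 1.45 = 243.3 W
P_source = P_load + P_line = 2850 + 243.3 = 3093 W
η = P_load / P_source = 2850 / 3093 = 0.9213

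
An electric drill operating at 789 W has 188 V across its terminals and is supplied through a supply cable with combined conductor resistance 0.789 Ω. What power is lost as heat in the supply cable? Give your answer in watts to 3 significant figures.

13.9 W

Only the current and the line resistance are needed for the I²R loss.
I = P / V = 789 / 188 = 4.197 A through the supply cable.
P_line = I² R_line = (4.197)² × 0.789 = 13.90 W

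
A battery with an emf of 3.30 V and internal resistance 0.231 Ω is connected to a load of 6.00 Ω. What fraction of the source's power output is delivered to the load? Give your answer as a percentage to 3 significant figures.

Both r and R carry the same current, so the power split is just the resistance split: η = R/(R+r).
η = R / (R + r) = 6.00 / (6.00 + 0.231) = 0.9629

96.3 %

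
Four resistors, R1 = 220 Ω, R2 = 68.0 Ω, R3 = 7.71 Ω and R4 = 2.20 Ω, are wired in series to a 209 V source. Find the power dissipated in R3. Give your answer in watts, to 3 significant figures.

3.79 W

The current is common to all series resistors; compute it, then apply P = I²R for the target.
R_total = 220 + 68.0 + 7.71 + 2.20 = 297.9 Ω
I = V / R_total = 209 / 297.9 = 0.7016 A
P_R3 = I² × R3 = (0.7016)² × 7.71 = 3.795 W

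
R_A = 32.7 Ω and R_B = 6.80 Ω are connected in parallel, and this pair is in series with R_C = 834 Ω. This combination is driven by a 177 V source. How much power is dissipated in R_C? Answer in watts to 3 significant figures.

37.1 W

Reduce the parallel combination to a single R_p; the circuit then becomes R_p in series with the remaining resistor.
R_p = (32.7×6.80)/(32.7+6.80) = 5.629 Ω
R_total = R_p + 834 = 5.629 + 834 = 839.6 Ω
I = V / R_total = 177 / 839.6 = 0.2108 A
R_C is the series element, so its power is I²R.
P_R_C = (0.2108)² × 834 = 37.06 W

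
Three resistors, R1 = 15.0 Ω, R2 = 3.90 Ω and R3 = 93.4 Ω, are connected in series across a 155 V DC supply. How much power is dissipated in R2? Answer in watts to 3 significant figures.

In a series string the same current flows through every resistor — find that current, then P = I²R for the one we want.
R_total = 15.0 + 3.90 + 93.4 = 112.3 Ω
I = V / R_total = 155 / 112.3 = 1.380 A
P_R2 = I² × R2 = (1.380)² × 3.90 = 7.430 W

7.43 W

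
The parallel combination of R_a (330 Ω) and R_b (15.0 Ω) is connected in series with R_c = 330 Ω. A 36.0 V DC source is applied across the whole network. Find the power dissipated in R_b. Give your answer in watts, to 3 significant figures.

Collapse the R_a‖R_b pair into one equivalent R_p; then R_p and R_c form a series string.
R_p = (330×15.0)/(330+15.0) = 14.35 Ω
R_total = R_p + 330 = 14.35 + 330 = 344.3 Ω
I = V / R_total = 36.0 / 344.3 = 0.1045 A
Voltage across the parallel pair: V_p = I × R_p = 0.1045 × 14.35 = 1.500 V
Use P = V²/R for R_b with V = V_p.
P_R_b = (1.500)² / 15.0 = 0.1500 W

0.150 W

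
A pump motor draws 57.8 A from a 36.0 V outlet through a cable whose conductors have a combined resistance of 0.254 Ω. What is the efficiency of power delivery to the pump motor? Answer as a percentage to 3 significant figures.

59.2 %

The cable carries the full 57.8 A.
P_line = I² R_line = (57.80)² × 0.254 = 848.6 W
P_source = V I = 36.0 × 57.80 = 2081 W; P_load = 1232 W
η = P_load / P_source = 1232 / 2081 = 0.5922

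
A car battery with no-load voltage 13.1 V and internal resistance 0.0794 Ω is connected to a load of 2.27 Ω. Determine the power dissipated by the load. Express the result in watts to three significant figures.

With r and R in series, I = ε/(r+R); the load dissipates I²R.
I = ε / (r + R) = 13.1 / (0.0794 + 2.27) = 5.576 A
P_load = I² R = (5.576)² × 2.27 = 70.58 W

70.6 W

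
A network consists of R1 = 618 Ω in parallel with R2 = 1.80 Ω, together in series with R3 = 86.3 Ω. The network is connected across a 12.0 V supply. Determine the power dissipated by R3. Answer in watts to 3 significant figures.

First find R_p for the parallel pair, then treat R_p + R3 as a series loop.
R_p = (618×1.80)/(618+1.80) = 1.795 Ω
R_total = R_p + 86.3 = 1.795 + 86.3 = 88.09 Ω
I = V / R_total = 12.0 / 88.09 = 0.1362 A
R3 is the series element, so its power is I²R.
P_R3 = (0.1362)² × 86.3 = 1.601 W

1.60 W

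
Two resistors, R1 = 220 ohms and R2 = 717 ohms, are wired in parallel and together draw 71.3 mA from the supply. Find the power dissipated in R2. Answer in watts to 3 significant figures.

The branches share the same voltage, but only the total current is given — find V from the equivalent resistance first.
1/R_eq = 1/220 + 1/717 ⇒ R_eq = 168.3 Ω
V = I_total × R_eq = 0.07130 × 168.3 = 12.00 V
P_R2 = V² / R2 = (12.00)² / 717 = 0.2009 W

0.201 W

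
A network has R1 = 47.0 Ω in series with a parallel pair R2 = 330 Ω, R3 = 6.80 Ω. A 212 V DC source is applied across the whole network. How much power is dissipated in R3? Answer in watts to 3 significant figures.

102 W

Reduce the parallel pair to R_p first; the network is then a simple series string.
R_p = (330×6.80)/(330+6.80) = 6.663 Ω
R_total = 47.0 + 6.663 = 53.66 Ω
I = V / R_total = 212 / 53.66 = 3.951 A
Voltage across the parallel pair: V_p = I × R_p = 3.951 × 6.663 = 26.32 V
R3 sees V_p directly, so P = V_p² / R3.
P_R3 = (26.32)² / 6.80 = 101.9 W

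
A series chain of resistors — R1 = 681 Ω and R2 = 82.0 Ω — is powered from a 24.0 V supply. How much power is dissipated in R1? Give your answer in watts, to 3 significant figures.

0.674 W

Series elements share the same current, so find I first, then use P = I²R.
R_total = 681 + 82.0 = 763.0 Ω
I = V / R_total = 24.0 / 763.0 = 0.03145 A
P_R1 = I² × R1 = (0.03145)² × 681 = 0.6738 W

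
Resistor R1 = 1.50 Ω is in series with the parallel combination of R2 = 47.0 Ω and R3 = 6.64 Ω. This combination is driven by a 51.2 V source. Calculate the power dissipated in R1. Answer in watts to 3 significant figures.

73.4 W

Replace R2 and R3 with their parallel equivalent so the circuit becomes R1 in series with R_p.
R_p = (47.0×6.64)/(47.0+6.64) = 5.818 Ω
R_total = 1.50 + 5.818 = 7.318 Ω
I = V / R_total = 51.2 / 7.318 = 6.996 A
All the current flows through R1; use P = I²R.
P_R1 = (6.996)² × 1.50 = 73.42 W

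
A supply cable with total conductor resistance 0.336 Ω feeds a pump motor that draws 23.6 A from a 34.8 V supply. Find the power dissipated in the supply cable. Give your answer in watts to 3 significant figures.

Line loss is just I²R for the cable — we know both I and R_line directly.
The supply cable carries the full 23.6 A.
P_line = I² R_line = (23.60)² × 0.336 = 187.1 W

187 W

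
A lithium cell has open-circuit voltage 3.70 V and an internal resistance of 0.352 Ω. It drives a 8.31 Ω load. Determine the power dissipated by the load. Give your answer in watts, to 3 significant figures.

1.52 W

Find the circuit current first, then P = I²R for the load (series elements share I).
I = ε / (r + R) = 3.70 / (0.352 + 8.31) = 0.4272 A
P_load = I² R = (0.4272)² × 8.31 = 1.516 W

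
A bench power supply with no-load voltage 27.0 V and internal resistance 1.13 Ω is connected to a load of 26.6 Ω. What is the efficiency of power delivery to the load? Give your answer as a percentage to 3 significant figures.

95.9 %

η = P_load/(P_load+P_int) = I²R/(I²R+I²r) = R/(R+r) — the I² cancels for series elements.
η = R / (R + r) = 26.6 / (26.6 + 1.13) = 0.9592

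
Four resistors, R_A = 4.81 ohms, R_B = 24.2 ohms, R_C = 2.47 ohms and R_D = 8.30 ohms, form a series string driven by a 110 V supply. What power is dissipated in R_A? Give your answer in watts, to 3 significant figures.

36.8 W

Since the resistors are in series they all carry the loop current I = V/R_total; the power in any one is I²R.
R_total = 4.81 + 24.2 + 2.47 + 8.30 = 39.78 Ω
I = V / R_total = 110 / 39.78 = 2.765 A
P_R_A = I² × R_A = (2.765)² × 4.81 = 36.78 W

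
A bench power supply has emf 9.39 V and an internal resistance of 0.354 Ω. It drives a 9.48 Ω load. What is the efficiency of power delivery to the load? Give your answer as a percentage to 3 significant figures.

96.4 %

Both r and R carry the same current, so the power split is just the resistance split: η = R/(R+r).
η = R / (R + r) = 9.48 / (9.48 + 0.354) = 0.9640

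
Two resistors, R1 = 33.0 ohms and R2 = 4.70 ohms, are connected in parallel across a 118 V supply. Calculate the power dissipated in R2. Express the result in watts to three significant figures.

Parallel branches share the same voltage; P = V²/R gives the branch power in one step.
P_R2 = V² / R2 = (118)² / 4.70 Ω = 2963 W

2960 W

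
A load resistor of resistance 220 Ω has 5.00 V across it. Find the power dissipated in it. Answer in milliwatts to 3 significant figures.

114 mW

We know the drop across the element and its resistance — P = V²/R, one step.
P = (5.00 V)² / 220 Ω = 0.1136 W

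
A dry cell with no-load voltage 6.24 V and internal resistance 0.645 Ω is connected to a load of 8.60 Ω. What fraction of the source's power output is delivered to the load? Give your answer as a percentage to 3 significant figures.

93.0 %

Efficiency is P_load / P_total. With a series r and R sharing the same I, P = I²R for each, so η = R/(R+r).
η = R / (R + r) = 8.60 / (8.60 + 0.645) = 0.9302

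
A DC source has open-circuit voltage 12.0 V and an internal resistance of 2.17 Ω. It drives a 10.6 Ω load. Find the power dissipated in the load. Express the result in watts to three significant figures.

9.36 W

With r and R in series, I = ε/(r+R); the load dissipates I²R.
I = ε / (r + R) = 12.0 / (2.17 + 10.6) = 0.9397 A
P_load = I² R = (0.9397)² × 10.6 = 9.360 W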